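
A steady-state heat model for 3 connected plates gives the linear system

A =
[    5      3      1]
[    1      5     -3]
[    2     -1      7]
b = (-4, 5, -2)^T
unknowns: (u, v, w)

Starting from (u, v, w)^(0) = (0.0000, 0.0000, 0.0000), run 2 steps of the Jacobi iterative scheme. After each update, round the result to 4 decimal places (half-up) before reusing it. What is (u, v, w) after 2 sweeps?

(-1.3429, 0.9886, 0.0857)

Iteration 1:
  u = (-4 - (3)·0.0000 - (1)·0.0000) / (5) = -0.8000
  v = (5 - (1)·0.0000 - (-3)·0.0000) / (5) = 1.0000
  w = (-2 - (2)·0.0000 - (-1)·0.0000) / (7) = -0.2857
Iteration 2:
  u = (-4 - (3)·1.0000 - (1)·-0.2857) / (5) = -1.3429
  v = (5 - (1)·-0.8000 - (-3)·-0.2857) / (5) = 0.9886
  w = (-2 - (2)·-0.8000 - (-1)·1.0000) / (7) = 0.0857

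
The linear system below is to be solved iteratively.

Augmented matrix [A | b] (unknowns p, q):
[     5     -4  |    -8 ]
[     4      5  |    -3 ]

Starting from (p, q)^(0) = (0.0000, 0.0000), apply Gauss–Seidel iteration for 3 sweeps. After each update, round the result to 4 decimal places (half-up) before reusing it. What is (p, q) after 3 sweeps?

(-1.4042, 0.5234)

Iteration 1:
  p = (-8 - (-4)·0.0000) / (5) = -1.6000
  q = (-3 - (4)·-1.6000) / (5) = 0.6800
Iteration 2:
  p = (-8 - (-4)·0.6800) / (5) = -1.0560
  q = (-3 - (4)·-1.0560) / (5) = 0.2448
Iteration 3:
  p = (-8 - (-4)·0.2448) / (5) = -1.4042
  q = (-3 - (4)·-1.4042) / (5) = 0.5234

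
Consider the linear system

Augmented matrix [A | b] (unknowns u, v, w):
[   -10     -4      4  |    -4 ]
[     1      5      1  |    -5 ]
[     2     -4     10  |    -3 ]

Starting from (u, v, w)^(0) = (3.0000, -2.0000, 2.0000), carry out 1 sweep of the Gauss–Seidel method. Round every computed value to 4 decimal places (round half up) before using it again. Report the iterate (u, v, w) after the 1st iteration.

Iteration 1:
  u = (-4 - (-4)·-2.0000 - (4)·2.0000) / (-10) = 2.0000
  v = (-5 - (1)·2.0000 - (1)·2.0000) / (5) = -1.8000
  w = (-3 - (2)·2.0000 - (-4)·-1.8000) / (10) = -1.4200

(2.0000, -1.8000, -1.4200)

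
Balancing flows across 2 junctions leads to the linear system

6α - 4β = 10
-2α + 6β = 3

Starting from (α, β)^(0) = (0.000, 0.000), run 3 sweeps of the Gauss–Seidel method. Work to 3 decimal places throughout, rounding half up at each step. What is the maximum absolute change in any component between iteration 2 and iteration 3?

Iteration 1:
  α = (10 - (-4)·0.000) / (6) = 1.667
  β = (3 - (-2)·1.667) / (6) = 1.056
Iteration 2:
  α = (10 - (-4)·1.056) / (6) = 2.371
  β = (3 - (-2)·2.371) / (6) = 1.290
Iteration 3:
  α = (10 - (-4)·1.290) / (6) = 2.527
  β = (3 - (-2)·2.527) / (6) = 1.342
Change: (0.156, 0.052) → max |·| = 0.156

0.156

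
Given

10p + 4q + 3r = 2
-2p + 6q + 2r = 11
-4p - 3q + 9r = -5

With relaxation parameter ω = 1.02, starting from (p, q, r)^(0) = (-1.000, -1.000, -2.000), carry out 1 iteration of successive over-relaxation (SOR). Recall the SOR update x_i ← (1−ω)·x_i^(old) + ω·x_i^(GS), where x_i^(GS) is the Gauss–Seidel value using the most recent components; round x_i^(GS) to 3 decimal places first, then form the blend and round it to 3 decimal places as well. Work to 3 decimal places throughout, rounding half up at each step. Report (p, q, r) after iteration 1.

Iteration 1:
  p: GS value = (2 - (4)·-1.000 - (3)·-2.000) / (10) = 1.200;  p ← (1−ω)·-1.000 + ω·1.200 = 1.244
  q: GS value = (11 - (-2)·1.244 - (2)·-2.000) / (6) = 2.915;  q ← (1−ω)·-1.000 + ω·2.915 = 2.993
  r: GS value = (-5 - (-4)·1.244 - (-3)·2.993) / (9) = 0.995;  r ← (1−ω)·-2.000 + ω·0.995 = 1.055

(1.244, 2.993, 1.055)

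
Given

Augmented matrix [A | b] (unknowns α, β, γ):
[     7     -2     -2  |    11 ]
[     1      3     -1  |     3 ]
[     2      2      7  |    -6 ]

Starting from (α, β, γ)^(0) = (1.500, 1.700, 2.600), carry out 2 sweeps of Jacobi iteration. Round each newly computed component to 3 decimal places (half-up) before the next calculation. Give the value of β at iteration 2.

Iteration 1:
  α = (11 - (-2)·1.700 - (-2)·2.600) / (7) = 2.800
  β = (3 - (1)·1.500 - (-1)·2.600) / (3) = 1.367
  γ = (-6 - (2)·1.500 - (2)·1.700) / (7) = -1.771
Iteration 2:
  α = (11 - (-2)·1.367 - (-2)·-1.771) / (7) = 1.456
  β = (3 - (1)·2.800 - (-1)·-1.771) / (3) = -0.524
  γ = (-6 - (2)·2.800 - (2)·1.367) / (7) = -2.048

-0.524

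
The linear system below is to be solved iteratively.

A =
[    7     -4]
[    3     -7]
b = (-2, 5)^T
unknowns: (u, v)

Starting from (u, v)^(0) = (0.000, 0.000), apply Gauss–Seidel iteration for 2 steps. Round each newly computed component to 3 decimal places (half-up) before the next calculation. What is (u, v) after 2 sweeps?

(-0.764, -1.042)

Iteration 1:
  u = (-2 - (-4)·0.000) / (7) = -0.286
  v = (5 - (3)·-0.286) / (-7) = -0.837
Iteration 2:
  u = (-2 - (-4)·-0.837) / (7) = -0.764
  v = (5 - (3)·-0.764) / (-7) = -1.042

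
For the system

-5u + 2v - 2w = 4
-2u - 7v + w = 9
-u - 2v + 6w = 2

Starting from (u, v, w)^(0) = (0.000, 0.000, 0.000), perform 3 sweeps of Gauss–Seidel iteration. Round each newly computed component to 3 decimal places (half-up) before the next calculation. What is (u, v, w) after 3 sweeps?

(-1.116, -0.993, -0.184)

Iteration 1:
  u = (4 - (2)·0.000 - (-2)·0.000) / (-5) = -0.800
  v = (9 - (-2)·-0.800 - (1)·0.000) / (-7) = -1.057
  w = (2 - (-1)·-0.800 - (-2)·-1.057) / (6) = -0.152
Iteration 2:
  u = (4 - (2)·-1.057 - (-2)·-0.152) / (-5) = -1.162
  v = (9 - (-2)·-1.162 - (1)·-0.152) / (-7) = -0.975
  w = (2 - (-1)·-1.162 - (-2)·-0.975) / (6) = -0.185
Iteration 3:
  u = (4 - (2)·-0.975 - (-2)·-0.185) / (-5) = -1.116
  v = (9 - (-2)·-1.116 - (1)·-0.185) / (-7) = -0.993
  w = (2 - (-1)·-1.116 - (-2)·-0.993) / (6) = -0.184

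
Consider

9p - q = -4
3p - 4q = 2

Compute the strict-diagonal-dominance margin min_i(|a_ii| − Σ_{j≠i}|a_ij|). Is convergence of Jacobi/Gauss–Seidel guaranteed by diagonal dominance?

1

row 1: |9| − (1) = 8
row 2: |-4| − (3) = 1
minimum over rows = 1 → strictly diagonally dominant (convergence guaranteed)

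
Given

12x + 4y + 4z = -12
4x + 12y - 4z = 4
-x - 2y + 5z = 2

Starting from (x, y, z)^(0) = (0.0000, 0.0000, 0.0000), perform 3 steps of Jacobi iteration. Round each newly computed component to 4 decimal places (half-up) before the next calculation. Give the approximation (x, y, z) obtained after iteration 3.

Iteration 1:
  x = (-12 - (4)·0.0000 - (4)·0.0000) / (12) = -1.0000
  y = (4 - (4)·0.0000 - (-4)·0.0000) / (12) = 0.3333
  z = (2 - (-1)·0.0000 - (-2)·0.0000) / (5) = 0.4000
Iteration 2:
  x = (-12 - (4)·0.3333 - (4)·0.4000) / (12) = -1.2444
  y = (4 - (4)·-1.0000 - (-4)·0.4000) / (12) = 0.8000
  z = (2 - (-1)·-1.0000 - (-2)·0.3333) / (5) = 0.3333
Iteration 3:
  x = (-12 - (4)·0.8000 - (4)·0.3333) / (12) = -1.3778
  y = (4 - (4)·-1.2444 - (-4)·0.3333) / (12) = 0.8592
  z = (2 - (-1)·-1.2444 - (-2)·0.8000) / (5) = 0.4711

(-1.3778, 0.8592, 0.4711)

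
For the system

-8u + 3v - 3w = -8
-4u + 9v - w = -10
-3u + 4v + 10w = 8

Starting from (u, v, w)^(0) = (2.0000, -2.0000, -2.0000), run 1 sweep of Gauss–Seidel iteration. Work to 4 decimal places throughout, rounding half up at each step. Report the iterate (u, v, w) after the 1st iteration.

(1.0000, -0.8889, 1.4556)

Iteration 1:
  u = (-8 - (3)·-2.0000 - (-3)·-2.0000) / (-8) = 1.0000
  v = (-10 - (-4)·1.0000 - (-1)·-2.0000) / (9) = -0.8889
  w = (8 - (-3)·1.0000 - (4)·-0.8889) / (10) = 1.4556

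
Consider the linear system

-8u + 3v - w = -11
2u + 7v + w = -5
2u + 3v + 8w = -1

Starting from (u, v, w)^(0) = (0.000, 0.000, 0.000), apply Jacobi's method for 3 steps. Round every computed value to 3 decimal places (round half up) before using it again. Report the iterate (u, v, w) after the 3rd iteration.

(0.992, -1.006, 0.003)

Iteration 1:
  u = (-11 - (3)·0.000 - (-1)·0.000) / (-8) = 1.375
  v = (-5 - (2)·0.000 - (1)·0.000) / (7) = -0.714
  w = (-1 - (2)·0.000 - (3)·0.000) / (8) = -0.125
Iteration 2:
  u = (-11 - (3)·-0.714 - (-1)·-0.125) / (-8) = 1.123
  v = (-5 - (2)·1.375 - (1)·-0.125) / (7) = -1.089
  w = (-1 - (2)·1.375 - (3)·-0.714) / (8) = -0.201
Iteration 3:
  u = (-11 - (3)·-1.089 - (-1)·-0.201) / (-8) = 0.992
  v = (-5 - (2)·1.123 - (1)·-0.201) / (7) = -1.006
  w = (-1 - (2)·1.123 - (3)·-1.089) / (8) = 0.003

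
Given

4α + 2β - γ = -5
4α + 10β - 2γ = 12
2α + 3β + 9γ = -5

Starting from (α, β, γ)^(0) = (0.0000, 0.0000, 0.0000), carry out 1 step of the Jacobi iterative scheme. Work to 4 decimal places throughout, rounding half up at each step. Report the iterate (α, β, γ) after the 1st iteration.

(-1.2500, 1.2000, -0.5556)

Iteration 1:
  α = (-5 - (2)·0.0000 - (-1)·0.0000) / (4) = -1.2500
  β = (12 - (4)·0.0000 - (-2)·0.0000) / (10) = 1.2000
  γ = (-5 - (2)·0.0000 - (3)·0.0000) / (9) = -0.5556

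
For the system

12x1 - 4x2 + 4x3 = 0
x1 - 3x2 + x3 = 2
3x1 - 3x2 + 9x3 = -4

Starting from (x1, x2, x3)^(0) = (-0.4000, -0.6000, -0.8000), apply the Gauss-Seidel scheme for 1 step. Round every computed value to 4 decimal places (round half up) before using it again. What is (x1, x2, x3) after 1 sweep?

(0.0667, -0.9111, -0.7704)

Iteration 1:
  x1 = (0 - (-4)·-0.6000 - (4)·-0.8000) / (12) = 0.0667
  x2 = (2 - (1)·0.0667 - (1)·-0.8000) / (-3) = -0.9111
  x3 = (-4 - (3)·0.0667 - (-3)·-0.9111) / (9) = -0.7704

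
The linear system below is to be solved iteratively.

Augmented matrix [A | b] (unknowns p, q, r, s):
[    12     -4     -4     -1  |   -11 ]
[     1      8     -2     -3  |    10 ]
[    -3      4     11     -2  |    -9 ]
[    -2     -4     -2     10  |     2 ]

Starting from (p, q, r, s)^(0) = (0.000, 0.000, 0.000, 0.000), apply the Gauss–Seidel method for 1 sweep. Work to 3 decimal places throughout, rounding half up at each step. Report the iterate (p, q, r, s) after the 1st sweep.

Iteration 1:
  p = (-11 - (-4)·0.000 - (-4)·0.000 - (-1)·0.000) / (12) = -0.917
  q = (10 - (1)·-0.917 - (-2)·0.000 - (-3)·0.000) / (8) = 1.365
  r = (-9 - (-3)·-0.917 - (4)·1.365 - (-2)·0.000) / (11) = -1.565
  s = (2 - (-2)·-0.917 - (-4)·1.365 - (-2)·-1.565) / (10) = 0.250

(-0.917, 1.365, -1.565, 0.250)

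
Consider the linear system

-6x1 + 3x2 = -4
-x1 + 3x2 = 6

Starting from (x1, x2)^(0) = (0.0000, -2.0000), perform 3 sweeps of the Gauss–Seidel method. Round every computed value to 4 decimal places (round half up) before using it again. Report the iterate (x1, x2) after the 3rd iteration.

(1.9352, 2.6451)

Iteration 1:
  x1 = (-4 - (3)·-2.0000) / (-6) = -0.3333
  x2 = (6 - (-1)·-0.3333) / (3) = 1.8889
Iteration 2:
  x1 = (-4 - (3)·1.8889) / (-6) = 1.6111
  x2 = (6 - (-1)·1.6111) / (3) = 2.5370
Iteration 3:
  x1 = (-4 - (3)·2.5370) / (-6) = 1.9352
  x2 = (6 - (-1)·1.9352) / (3) = 2.6451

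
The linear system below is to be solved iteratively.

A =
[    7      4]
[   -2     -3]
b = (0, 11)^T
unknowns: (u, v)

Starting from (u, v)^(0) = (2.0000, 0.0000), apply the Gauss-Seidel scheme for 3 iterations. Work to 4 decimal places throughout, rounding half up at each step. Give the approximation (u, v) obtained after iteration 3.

Iteration 1:
  u = (0 - (4)·0.0000) / (7) = 0.0000
  v = (11 - (-2)·0.0000) / (-3) = -3.6667
Iteration 2:
  u = (0 - (4)·-3.6667) / (7) = 2.0953
  v = (11 - (-2)·2.0953) / (-3) = -5.0635
Iteration 3:
  u = (0 - (4)·-5.0635) / (7) = 2.8934
  v = (11 - (-2)·2.8934) / (-3) = -5.5956

(2.8934, -5.5956)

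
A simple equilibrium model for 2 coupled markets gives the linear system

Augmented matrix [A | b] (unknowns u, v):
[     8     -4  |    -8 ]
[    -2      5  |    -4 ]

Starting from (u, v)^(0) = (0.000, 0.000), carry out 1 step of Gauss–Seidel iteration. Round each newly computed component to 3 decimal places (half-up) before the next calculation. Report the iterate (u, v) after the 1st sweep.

(-1.000, -1.200)

Iteration 1:
  u = (-8 - (-4)·0.000) / (8) = -1.000
  v = (-4 - (-2)·-1.000) / (5) = -1.200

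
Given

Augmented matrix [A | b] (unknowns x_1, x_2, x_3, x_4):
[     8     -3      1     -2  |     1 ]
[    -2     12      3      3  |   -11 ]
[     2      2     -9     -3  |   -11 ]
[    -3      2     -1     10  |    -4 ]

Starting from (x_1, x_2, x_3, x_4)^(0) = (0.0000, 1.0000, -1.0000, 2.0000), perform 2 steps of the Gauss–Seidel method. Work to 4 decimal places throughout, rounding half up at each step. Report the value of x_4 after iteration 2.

-0.1649

Iteration 1:
  x_1 = (1 - (-3)·1.0000 - (1)·-1.0000 - (-2)·2.0000) / (8) = 1.1250
  x_2 = (-11 - (-2)·1.1250 - (3)·-1.0000 - (3)·2.0000) / (12) = -0.9792
  x_3 = (-11 - (2)·1.1250 - (2)·-0.9792 - (-3)·2.0000) / (-9) = 0.5880
  x_4 = (-4 - (-3)·1.1250 - (2)·-0.9792 - (-1)·0.5880) / (10) = 0.1921
Iteration 2:
  x_1 = (1 - (-3)·-0.9792 - (1)·0.5880 - (-2)·0.1921) / (8) = -0.2677
  x_2 = (-11 - (-2)·-0.2677 - (3)·0.5880 - (3)·0.1921) / (12) = -1.1563
  x_3 = (-11 - (2)·-0.2677 - (2)·-1.1563 - (-3)·0.1921) / (-9) = 0.8417
  x_4 = (-4 - (-3)·-0.2677 - (2)·-1.1563 - (-1)·0.8417) / (10) = -0.1649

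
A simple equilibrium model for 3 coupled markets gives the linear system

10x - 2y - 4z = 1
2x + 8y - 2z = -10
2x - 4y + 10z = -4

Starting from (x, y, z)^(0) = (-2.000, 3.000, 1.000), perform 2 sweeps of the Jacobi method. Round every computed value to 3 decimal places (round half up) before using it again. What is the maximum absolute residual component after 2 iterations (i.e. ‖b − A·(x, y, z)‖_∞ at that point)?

9.530

Iteration 1:
  x = (1 - (-2)·3.000 - (-4)·1.000) / (10) = 1.100
  y = (-10 - (2)·-2.000 - (-2)·1.000) / (8) = -0.500
  z = (-4 - (2)·-2.000 - (-4)·3.000) / (10) = 1.200
Iteration 2:
  x = (1 - (-2)·-0.500 - (-4)·1.200) / (10) = 0.480
  y = (-10 - (2)·1.100 - (-2)·1.200) / (8) = -1.225
  z = (-4 - (2)·1.100 - (-4)·-0.500) / (10) = -0.820
Residual b − A·x = (-9.530, -2.800, -1.660); ∞-norm = 9.530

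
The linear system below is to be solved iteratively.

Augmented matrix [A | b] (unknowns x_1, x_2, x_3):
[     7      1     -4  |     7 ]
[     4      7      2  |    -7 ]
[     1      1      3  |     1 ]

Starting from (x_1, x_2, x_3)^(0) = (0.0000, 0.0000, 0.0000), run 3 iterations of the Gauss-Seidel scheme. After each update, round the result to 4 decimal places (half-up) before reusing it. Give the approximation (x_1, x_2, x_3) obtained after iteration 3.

(1.5737, -2.0418, 0.4894)

Iteration 1:
  x_1 = (7 - (1)·0.0000 - (-4)·0.0000) / (7) = 1.0000
  x_2 = (-7 - (4)·1.0000 - (2)·0.0000) / (7) = -1.5714
  x_3 = (1 - (1)·1.0000 - (1)·-1.5714) / (3) = 0.5238
Iteration 2:
  x_1 = (7 - (1)·-1.5714 - (-4)·0.5238) / (7) = 1.5238
  x_2 = (-7 - (4)·1.5238 - (2)·0.5238) / (7) = -2.0204
  x_3 = (1 - (1)·1.5238 - (1)·-2.0204) / (3) = 0.4989
Iteration 3:
  x_1 = (7 - (1)·-2.0204 - (-4)·0.4989) / (7) = 1.5737
  x_2 = (-7 - (4)·1.5737 - (2)·0.4989) / (7) = -2.0418
  x_3 = (1 - (1)·1.5737 - (1)·-2.0418) / (3) = 0.4894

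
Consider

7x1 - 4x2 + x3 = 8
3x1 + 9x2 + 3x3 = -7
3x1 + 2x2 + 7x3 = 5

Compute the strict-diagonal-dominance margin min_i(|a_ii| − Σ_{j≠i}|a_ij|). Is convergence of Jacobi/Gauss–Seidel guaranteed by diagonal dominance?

2

row 1: |7| − (4+1) = 2
row 2: |9| − (3+3) = 3
row 3: |7| − (3+2) = 2
minimum over rows = 2 → strictly diagonally dominant (convergence guaranteed)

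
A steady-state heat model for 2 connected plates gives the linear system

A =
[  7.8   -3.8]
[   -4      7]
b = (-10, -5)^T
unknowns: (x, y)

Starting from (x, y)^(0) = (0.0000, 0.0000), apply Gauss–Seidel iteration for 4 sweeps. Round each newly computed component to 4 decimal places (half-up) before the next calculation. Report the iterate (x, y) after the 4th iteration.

(-2.2378, -1.9930)

Iteration 1:
  x = (-10 - (-3.8)·0.0000) / (7.8) = -1.2821
  y = (-5 - (-4)·-1.2821) / (7) = -1.4469
Iteration 2:
  x = (-10 - (-3.8)·-1.4469) / (7.8) = -1.9870
  y = (-5 - (-4)·-1.9870) / (7) = -1.8497
Iteration 3:
  x = (-10 - (-3.8)·-1.8497) / (7.8) = -2.1832
  y = (-5 - (-4)·-2.1832) / (7) = -1.9618
Iteration 4:
  x = (-10 - (-3.8)·-1.9618) / (7.8) = -2.2378
  y = (-5 - (-4)·-2.2378) / (7) = -1.9930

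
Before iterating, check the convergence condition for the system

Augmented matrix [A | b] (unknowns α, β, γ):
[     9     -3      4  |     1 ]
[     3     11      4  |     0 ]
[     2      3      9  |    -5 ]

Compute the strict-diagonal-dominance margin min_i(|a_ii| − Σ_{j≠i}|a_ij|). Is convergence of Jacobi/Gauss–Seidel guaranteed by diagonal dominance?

row 1: |9| − (3+4) = 2
row 2: |11| − (3+4) = 4
row 3: |9| − (2+3) = 4
minimum over rows = 2 → strictly diagonally dominant (convergence guaranteed)

2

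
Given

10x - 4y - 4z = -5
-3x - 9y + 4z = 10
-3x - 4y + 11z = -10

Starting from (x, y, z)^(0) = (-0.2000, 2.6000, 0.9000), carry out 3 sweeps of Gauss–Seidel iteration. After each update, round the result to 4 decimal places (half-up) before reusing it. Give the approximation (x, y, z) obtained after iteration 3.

Iteration 1:
  x = (-5 - (-4)·2.6000 - (-4)·0.9000) / (10) = 0.9000
  y = (10 - (-3)·0.9000 - (4)·0.9000) / (-9) = -1.0111
  z = (-10 - (-3)·0.9000 - (-4)·-1.0111) / (11) = -1.0313
Iteration 2:
  x = (-5 - (-4)·-1.0111 - (-4)·-1.0313) / (10) = -1.3170
  y = (10 - (-3)·-1.3170 - (4)·-1.0313) / (-9) = -1.1305
  z = (-10 - (-3)·-1.3170 - (-4)·-1.1305) / (11) = -1.6794
Iteration 3:
  x = (-5 - (-4)·-1.1305 - (-4)·-1.6794) / (10) = -1.6240
  y = (10 - (-3)·-1.6240 - (4)·-1.6794) / (-9) = -1.3162
  z = (-10 - (-3)·-1.6240 - (-4)·-1.3162) / (11) = -1.8306

(-1.6240, -1.3162, -1.8306)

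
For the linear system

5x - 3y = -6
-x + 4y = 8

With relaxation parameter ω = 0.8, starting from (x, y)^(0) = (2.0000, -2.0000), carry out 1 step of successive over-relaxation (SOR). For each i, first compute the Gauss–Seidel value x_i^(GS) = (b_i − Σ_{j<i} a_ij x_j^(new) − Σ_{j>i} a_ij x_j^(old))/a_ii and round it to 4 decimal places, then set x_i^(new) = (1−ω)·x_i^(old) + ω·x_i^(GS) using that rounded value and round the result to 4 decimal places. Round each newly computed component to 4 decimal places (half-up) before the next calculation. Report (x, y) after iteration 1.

(-1.5200, 0.8960)

Iteration 1:
  x: GS value = (-6 - (-3)·-2.0000) / (5) = -2.4000;  x ← (1−ω)·2.0000 + ω·-2.4000 = -1.5200
  y: GS value = (8 - (-1)·-1.5200) / (4) = 1.6200;  y ← (1−ω)·-2.0000 + ω·1.6200 = 0.8960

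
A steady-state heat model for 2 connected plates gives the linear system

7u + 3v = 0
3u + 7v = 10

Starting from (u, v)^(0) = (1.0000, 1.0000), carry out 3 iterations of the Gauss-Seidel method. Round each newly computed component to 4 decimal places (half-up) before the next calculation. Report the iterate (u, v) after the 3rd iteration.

Iteration 1:
  u = (0 - (3)·1.0000) / (7) = -0.4286
  v = (10 - (3)·-0.4286) / (7) = 1.6123
Iteration 2:
  u = (0 - (3)·1.6123) / (7) = -0.6910
  v = (10 - (3)·-0.6910) / (7) = 1.7247
Iteration 3:
  u = (0 - (3)·1.7247) / (7) = -0.7392
  v = (10 - (3)·-0.7392) / (7) = 1.7454

(-0.7392, 1.7454)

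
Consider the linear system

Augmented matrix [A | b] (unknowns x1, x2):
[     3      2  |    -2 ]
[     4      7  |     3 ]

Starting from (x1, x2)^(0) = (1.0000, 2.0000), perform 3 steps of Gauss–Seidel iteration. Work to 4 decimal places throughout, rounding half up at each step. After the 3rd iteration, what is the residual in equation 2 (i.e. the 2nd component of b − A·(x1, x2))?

Iteration 1:
  x1 = (-2 - (2)·2.0000) / (3) = -2.0000
  x2 = (3 - (4)·-2.0000) / (7) = 1.5714
Iteration 2:
  x1 = (-2 - (2)·1.5714) / (3) = -1.7143
  x2 = (3 - (4)·-1.7143) / (7) = 1.4082
Iteration 3:
  x1 = (-2 - (2)·1.4082) / (3) = -1.6055
  x2 = (3 - (4)·-1.6055) / (7) = 1.3460
Residual b − A·x = (0.1245, 0.0000)

0.0000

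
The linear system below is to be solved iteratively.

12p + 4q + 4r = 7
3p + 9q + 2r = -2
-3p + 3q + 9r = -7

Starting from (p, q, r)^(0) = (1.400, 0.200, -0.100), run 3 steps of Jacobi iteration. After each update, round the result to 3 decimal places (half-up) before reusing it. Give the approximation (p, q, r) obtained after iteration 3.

(0.815, -0.450, -0.360)

Iteration 1:
  p = (7 - (4)·0.200 - (4)·-0.100) / (12) = 0.550
  q = (-2 - (3)·1.400 - (2)·-0.100) / (9) = -0.667
  r = (-7 - (-3)·1.400 - (3)·0.200) / (9) = -0.378
Iteration 2:
  p = (7 - (4)·-0.667 - (4)·-0.378) / (12) = 0.932
  q = (-2 - (3)·0.550 - (2)·-0.378) / (9) = -0.322
  r = (-7 - (-3)·0.550 - (3)·-0.667) / (9) = -0.372
Iteration 3:
  p = (7 - (4)·-0.322 - (4)·-0.372) / (12) = 0.815
  q = (-2 - (3)·0.932 - (2)·-0.372) / (9) = -0.450
  r = (-7 - (-3)·0.932 - (3)·-0.322) / (9) = -0.360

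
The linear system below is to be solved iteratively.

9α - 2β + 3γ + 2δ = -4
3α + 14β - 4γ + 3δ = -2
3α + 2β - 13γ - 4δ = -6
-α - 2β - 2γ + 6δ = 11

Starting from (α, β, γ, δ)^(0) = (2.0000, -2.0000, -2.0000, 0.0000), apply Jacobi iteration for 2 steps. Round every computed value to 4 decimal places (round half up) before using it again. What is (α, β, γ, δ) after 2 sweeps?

(-1.0887, -0.0980, -0.0220, 1.6205)

Iteration 1:
  α = (-4 - (-2)·-2.0000 - (3)·-2.0000 - (2)·0.0000) / (9) = -0.2222
  β = (-2 - (3)·2.0000 - (-4)·-2.0000 - (3)·0.0000) / (14) = -1.1429
  γ = (-6 - (3)·2.0000 - (2)·-2.0000 - (-4)·0.0000) / (-13) = 0.6154
  δ = (11 - (-1)·2.0000 - (-2)·-2.0000 - (-2)·-2.0000) / (6) = 0.8333
Iteration 2:
  α = (-4 - (-2)·-1.1429 - (3)·0.6154 - (2)·0.8333) / (9) = -1.0887
  β = (-2 - (3)·-0.2222 - (-4)·0.6154 - (3)·0.8333) / (14) = -0.0980
  γ = (-6 - (3)·-0.2222 - (2)·-1.1429 - (-4)·0.8333) / (-13) = -0.0220
  δ = (11 - (-1)·-0.2222 - (-2)·-1.1429 - (-2)·0.6154) / (6) = 1.6205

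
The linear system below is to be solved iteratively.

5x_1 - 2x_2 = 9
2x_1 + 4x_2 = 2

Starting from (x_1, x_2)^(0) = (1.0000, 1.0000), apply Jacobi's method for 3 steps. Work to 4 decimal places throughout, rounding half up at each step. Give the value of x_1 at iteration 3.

Iteration 1:
  x_1 = (9 - (-2)·1.0000) / (5) = 2.2000
  x_2 = (2 - (2)·1.0000) / (4) = 0.0000
Iteration 2:
  x_1 = (9 - (-2)·0.0000) / (5) = 1.8000
  x_2 = (2 - (2)·2.2000) / (4) = -0.6000
Iteration 3:
  x_1 = (9 - (-2)·-0.6000) / (5) = 1.5600
  x_2 = (2 - (2)·1.8000) / (4) = -0.4000

1.5600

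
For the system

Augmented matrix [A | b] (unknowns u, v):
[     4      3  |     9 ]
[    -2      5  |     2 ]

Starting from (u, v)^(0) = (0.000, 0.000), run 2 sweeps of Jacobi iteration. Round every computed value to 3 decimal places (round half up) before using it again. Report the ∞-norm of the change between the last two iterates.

Iteration 1:
  u = (9 - (3)·0.000) / (4) = 2.250
  v = (2 - (-2)·0.000) / (5) = 0.400
Iteration 2:
  u = (9 - (3)·0.400) / (4) = 1.950
  v = (2 - (-2)·2.250) / (5) = 1.300
Change: (-0.300, 0.900) → max |·| = 0.900

0.900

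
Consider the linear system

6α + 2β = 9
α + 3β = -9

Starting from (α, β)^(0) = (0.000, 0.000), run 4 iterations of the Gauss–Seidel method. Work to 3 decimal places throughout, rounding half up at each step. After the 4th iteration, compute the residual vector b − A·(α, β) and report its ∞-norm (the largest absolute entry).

0.008

Iteration 1:
  α = (9 - (2)·0.000) / (6) = 1.500
  β = (-9 - (1)·1.500) / (3) = -3.500
Iteration 2:
  α = (9 - (2)·-3.500) / (6) = 2.667
  β = (-9 - (1)·2.667) / (3) = -3.889
Iteration 3:
  α = (9 - (2)·-3.889) / (6) = 2.796
  β = (-9 - (1)·2.796) / (3) = -3.932
Iteration 4:
  α = (9 - (2)·-3.932) / (6) = 2.811
  β = (-9 - (1)·2.811) / (3) = -3.937
Residual b − A·x = (0.008, 0.000); ∞-norm = 0.008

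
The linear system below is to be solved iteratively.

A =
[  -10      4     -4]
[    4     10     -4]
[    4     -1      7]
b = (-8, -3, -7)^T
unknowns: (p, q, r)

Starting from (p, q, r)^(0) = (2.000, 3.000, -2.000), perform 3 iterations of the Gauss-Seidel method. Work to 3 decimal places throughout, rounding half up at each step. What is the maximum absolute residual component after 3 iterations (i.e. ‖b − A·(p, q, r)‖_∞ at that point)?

1.148

Iteration 1:
  p = (-8 - (4)·3.000 - (-4)·-2.000) / (-10) = 2.800
  q = (-3 - (4)·2.800 - (-4)·-2.000) / (10) = -2.220
  r = (-7 - (4)·2.800 - (-1)·-2.220) / (7) = -2.917
Iteration 2:
  p = (-8 - (4)·-2.220 - (-4)·-2.917) / (-10) = 1.079
  q = (-3 - (4)·1.079 - (-4)·-2.917) / (10) = -1.898
  r = (-7 - (4)·1.079 - (-1)·-1.898) / (7) = -1.888
Iteration 3:
  p = (-8 - (4)·-1.898 - (-4)·-1.888) / (-10) = 0.796
  q = (-3 - (4)·0.796 - (-4)·-1.888) / (10) = -1.374
  r = (-7 - (4)·0.796 - (-1)·-1.374) / (7) = -1.651
Residual b − A·x = (-1.148, 0.952, -0.001); ∞-norm = 1.148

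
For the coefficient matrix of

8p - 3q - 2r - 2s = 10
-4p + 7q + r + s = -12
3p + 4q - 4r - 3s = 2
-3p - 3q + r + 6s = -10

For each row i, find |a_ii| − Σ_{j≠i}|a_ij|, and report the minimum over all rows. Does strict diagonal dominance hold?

-6

row 1: |8| − (3+2+2) = 1
row 2: |7| − (4+1+1) = 1
row 3: |-4| − (3+4+3) = -6
row 4: |6| − (3+3+1) = -1
minimum over rows = -6 → not strictly diagonally dominant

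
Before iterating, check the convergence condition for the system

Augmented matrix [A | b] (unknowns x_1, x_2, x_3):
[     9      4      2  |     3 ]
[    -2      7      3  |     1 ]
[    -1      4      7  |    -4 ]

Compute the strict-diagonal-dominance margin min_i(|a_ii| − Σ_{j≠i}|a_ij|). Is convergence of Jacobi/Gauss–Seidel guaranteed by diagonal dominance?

2

row 1: |9| − (4+2) = 3
row 2: |7| − (2+3) = 2
row 3: |7| − (1+4) = 2
minimum over rows = 2 → strictly diagonally dominant (convergence guaranteed)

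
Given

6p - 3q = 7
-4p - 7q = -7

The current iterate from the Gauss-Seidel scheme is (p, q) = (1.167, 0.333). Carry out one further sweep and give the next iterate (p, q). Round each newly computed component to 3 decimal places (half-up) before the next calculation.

One sweep:
  p = (7 - (-3)·0.333) / (6) = 1.333
  q = (-7 - (-4)·1.333) / (-7) = 0.238

(1.333, 0.238)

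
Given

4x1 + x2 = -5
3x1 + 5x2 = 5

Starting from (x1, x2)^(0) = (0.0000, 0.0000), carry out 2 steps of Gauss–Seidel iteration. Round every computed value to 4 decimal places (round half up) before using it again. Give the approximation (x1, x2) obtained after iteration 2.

(-1.6875, 2.0125)

Iteration 1:
  x1 = (-5 - (1)·0.0000) / (4) = -1.2500
  x2 = (5 - (3)·-1.2500) / (5) = 1.7500
Iteration 2:
  x1 = (-5 - (1)·1.7500) / (4) = -1.6875
  x2 = (5 - (3)·-1.6875) / (5) = 2.0125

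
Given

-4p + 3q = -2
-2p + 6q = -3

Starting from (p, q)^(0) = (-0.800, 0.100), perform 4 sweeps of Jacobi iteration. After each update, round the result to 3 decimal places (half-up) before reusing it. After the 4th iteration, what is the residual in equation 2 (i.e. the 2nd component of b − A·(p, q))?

-0.328

Iteration 1:
  p = (-2 - (3)·0.100) / (-4) = 0.575
  q = (-3 - (-2)·-0.800) / (6) = -0.767
Iteration 2:
  p = (-2 - (3)·-0.767) / (-4) = -0.075
  q = (-3 - (-2)·0.575) / (6) = -0.308
Iteration 3:
  p = (-2 - (3)·-0.308) / (-4) = 0.269
  q = (-3 - (-2)·-0.075) / (6) = -0.525
Iteration 4:
  p = (-2 - (3)·-0.525) / (-4) = 0.106
  q = (-3 - (-2)·0.269) / (6) = -0.410
Residual b − A·x = (-0.346, -0.328)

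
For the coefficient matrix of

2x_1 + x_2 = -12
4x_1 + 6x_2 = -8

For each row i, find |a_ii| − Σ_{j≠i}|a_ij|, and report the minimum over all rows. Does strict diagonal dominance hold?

row 1: |2| − (1) = 1
row 2: |6| − (4) = 2
minimum over rows = 1 → strictly diagonally dominant (convergence guaranteed)

1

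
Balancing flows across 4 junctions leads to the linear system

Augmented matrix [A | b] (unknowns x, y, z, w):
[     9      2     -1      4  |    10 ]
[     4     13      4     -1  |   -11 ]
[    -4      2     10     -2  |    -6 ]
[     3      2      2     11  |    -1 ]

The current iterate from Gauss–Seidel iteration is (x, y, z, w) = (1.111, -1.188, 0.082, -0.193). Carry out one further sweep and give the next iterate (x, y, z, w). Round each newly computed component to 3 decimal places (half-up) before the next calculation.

(1.470, -1.339, 0.217, -0.288)

One sweep:
  x = (10 - (2)·-1.188 - (-1)·0.082 - (4)·-0.193) / (9) = 1.470
  y = (-11 - (4)·1.470 - (4)·0.082 - (-1)·-0.193) / (13) = -1.339
  z = (-6 - (-4)·1.470 - (2)·-1.339 - (-2)·-0.193) / (10) = 0.217
  w = (-1 - (3)·1.470 - (2)·-1.339 - (2)·0.217) / (11) = -0.288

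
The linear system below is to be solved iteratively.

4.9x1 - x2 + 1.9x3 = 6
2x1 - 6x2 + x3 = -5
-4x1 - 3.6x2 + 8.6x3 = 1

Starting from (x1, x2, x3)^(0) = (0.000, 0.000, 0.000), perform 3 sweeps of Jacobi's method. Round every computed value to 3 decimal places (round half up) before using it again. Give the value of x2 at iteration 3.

1.456

Iteration 1:
  x1 = (6 - (-1)·0.000 - (1.9)·0.000) / (4.9) = 1.224
  x2 = (-5 - (2)·0.000 - (1)·0.000) / (-6) = 0.833
  x3 = (1 - (-4)·0.000 - (-3.6)·0.000) / (8.6) = 0.116
Iteration 2:
  x1 = (6 - (-1)·0.833 - (1.9)·0.116) / (4.9) = 1.350
  x2 = (-5 - (2)·1.224 - (1)·0.116) / (-6) = 1.261
  x3 = (1 - (-4)·1.224 - (-3.6)·0.833) / (8.6) = 1.034
Iteration 3:
  x1 = (6 - (-1)·1.261 - (1.9)·1.034) / (4.9) = 1.081
  x2 = (-5 - (2)·1.350 - (1)·1.034) / (-6) = 1.456
  x3 = (1 - (-4)·1.350 - (-3.6)·1.261) / (8.6) = 1.272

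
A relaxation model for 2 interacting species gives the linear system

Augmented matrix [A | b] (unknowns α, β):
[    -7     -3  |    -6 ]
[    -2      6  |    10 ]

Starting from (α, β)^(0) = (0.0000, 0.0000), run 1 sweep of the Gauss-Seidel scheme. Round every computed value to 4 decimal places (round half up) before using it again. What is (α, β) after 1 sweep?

Iteration 1:
  α = (-6 - (-3)·0.0000) / (-7) = 0.8571
  β = (10 - (-2)·0.8571) / (6) = 1.9524

(0.8571, 1.9524)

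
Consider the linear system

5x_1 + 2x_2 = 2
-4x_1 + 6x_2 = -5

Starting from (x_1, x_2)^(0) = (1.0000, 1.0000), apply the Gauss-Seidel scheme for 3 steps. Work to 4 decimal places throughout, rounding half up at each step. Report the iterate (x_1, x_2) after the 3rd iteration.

(0.5378, -0.4748)

Iteration 1:
  x_1 = (2 - (2)·1.0000) / (5) = 0.0000
  x_2 = (-5 - (-4)·0.0000) / (6) = -0.8333
Iteration 2:
  x_1 = (2 - (2)·-0.8333) / (5) = 0.7333
  x_2 = (-5 - (-4)·0.7333) / (6) = -0.3445
Iteration 3:
  x_1 = (2 - (2)·-0.3445) / (5) = 0.5378
  x_2 = (-5 - (-4)·0.5378) / (6) = -0.4748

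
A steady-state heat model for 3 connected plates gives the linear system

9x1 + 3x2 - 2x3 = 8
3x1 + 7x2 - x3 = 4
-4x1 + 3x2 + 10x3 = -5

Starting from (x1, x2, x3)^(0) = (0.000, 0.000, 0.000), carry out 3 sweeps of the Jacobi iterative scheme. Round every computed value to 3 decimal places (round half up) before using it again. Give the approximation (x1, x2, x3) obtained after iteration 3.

Iteration 1:
  x1 = (8 - (3)·0.000 - (-2)·0.000) / (9) = 0.889
  x2 = (4 - (3)·0.000 - (-1)·0.000) / (7) = 0.571
  x3 = (-5 - (-4)·0.000 - (3)·0.000) / (10) = -0.500
Iteration 2:
  x1 = (8 - (3)·0.571 - (-2)·-0.500) / (9) = 0.587
  x2 = (4 - (3)·0.889 - (-1)·-0.500) / (7) = 0.119
  x3 = (-5 - (-4)·0.889 - (3)·0.571) / (10) = -0.316
Iteration 3:
  x1 = (8 - (3)·0.119 - (-2)·-0.316) / (9) = 0.779
  x2 = (4 - (3)·0.587 - (-1)·-0.316) / (7) = 0.275
  x3 = (-5 - (-4)·0.587 - (3)·0.119) / (10) = -0.301

(0.779, 0.275, -0.301)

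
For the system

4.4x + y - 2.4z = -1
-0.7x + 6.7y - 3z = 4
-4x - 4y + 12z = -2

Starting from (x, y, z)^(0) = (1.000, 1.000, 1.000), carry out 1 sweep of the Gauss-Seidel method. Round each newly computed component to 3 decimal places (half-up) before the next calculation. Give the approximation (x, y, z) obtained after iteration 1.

(0.091, 1.054, 0.215)

Iteration 1:
  x = (-1 - (1)·1.000 - (-2.4)·1.000) / (4.4) = 0.091
  y = (4 - (-0.7)·0.091 - (-3)·1.000) / (6.7) = 1.054
  z = (-2 - (-4)·0.091 - (-4)·1.054) / (12) = 0.215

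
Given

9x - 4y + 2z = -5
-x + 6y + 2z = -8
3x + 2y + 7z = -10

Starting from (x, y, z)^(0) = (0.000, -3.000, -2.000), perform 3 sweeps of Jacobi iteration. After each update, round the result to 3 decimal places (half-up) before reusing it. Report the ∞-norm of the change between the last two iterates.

Iteration 1:
  x = (-5 - (-4)·-3.000 - (2)·-2.000) / (9) = -1.444
  y = (-8 - (-1)·0.000 - (2)·-2.000) / (6) = -0.667
  z = (-10 - (3)·0.000 - (2)·-3.000) / (7) = -0.571
Iteration 2:
  x = (-5 - (-4)·-0.667 - (2)·-0.571) / (9) = -0.725
  y = (-8 - (-1)·-1.444 - (2)·-0.571) / (6) = -1.384
  z = (-10 - (3)·-1.444 - (2)·-0.667) / (7) = -0.619
Iteration 3:
  x = (-5 - (-4)·-1.384 - (2)·-0.619) / (9) = -1.033
  y = (-8 - (-1)·-0.725 - (2)·-0.619) / (6) = -1.248
  z = (-10 - (3)·-0.725 - (2)·-1.384) / (7) = -0.722
Change: (-0.308, 0.136, -0.103) → max |·| = 0.308

0.308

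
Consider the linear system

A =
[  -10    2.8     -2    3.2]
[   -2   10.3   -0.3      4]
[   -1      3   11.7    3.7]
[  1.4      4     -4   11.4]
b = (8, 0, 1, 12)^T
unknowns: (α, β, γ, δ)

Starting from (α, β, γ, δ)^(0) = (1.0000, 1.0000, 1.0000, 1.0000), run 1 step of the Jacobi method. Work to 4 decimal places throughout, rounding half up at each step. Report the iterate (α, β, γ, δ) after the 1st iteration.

(-0.4000, -0.1650, -0.4017, 0.9298)

Iteration 1:
  α = (8 - (2.8)·1.0000 - (-2)·1.0000 - (3.2)·1.0000) / (-10) = -0.4000
  β = (0 - (-2)·1.0000 - (-0.3)·1.0000 - (4)·1.0000) / (10.3) = -0.1650
  γ = (1 - (-1)·1.0000 - (3)·1.0000 - (3.7)·1.0000) / (11.7) = -0.4017
  δ = (12 - (1.4)·1.0000 - (4)·1.0000 - (-4)·1.0000) / (11.4) = 0.9298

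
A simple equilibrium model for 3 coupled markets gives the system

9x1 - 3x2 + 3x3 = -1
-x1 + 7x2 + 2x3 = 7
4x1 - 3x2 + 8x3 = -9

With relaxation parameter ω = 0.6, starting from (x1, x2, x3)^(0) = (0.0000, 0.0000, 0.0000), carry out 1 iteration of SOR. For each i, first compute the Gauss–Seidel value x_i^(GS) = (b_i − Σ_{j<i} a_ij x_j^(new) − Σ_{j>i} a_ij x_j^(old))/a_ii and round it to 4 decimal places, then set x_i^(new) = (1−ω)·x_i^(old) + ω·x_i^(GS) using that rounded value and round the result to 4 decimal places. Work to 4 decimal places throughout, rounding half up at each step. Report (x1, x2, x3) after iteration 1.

(-0.0667, 0.5943, -0.5213)

Iteration 1:
  x1: GS value = (-1 - (-3)·0.0000 - (3)·0.0000) / (9) = -0.1111;  x1 ← (1−ω)·0.0000 + ω·-0.1111 = -0.0667
  x2: GS value = (7 - (-1)·-0.0667 - (2)·0.0000) / (7) = 0.9905;  x2 ← (1−ω)·0.0000 + ω·0.9905 = 0.5943
  x3: GS value = (-9 - (4)·-0.0667 - (-3)·0.5943) / (8) = -0.8688;  x3 ← (1−ω)·0.0000 + ω·-0.8688 = -0.5213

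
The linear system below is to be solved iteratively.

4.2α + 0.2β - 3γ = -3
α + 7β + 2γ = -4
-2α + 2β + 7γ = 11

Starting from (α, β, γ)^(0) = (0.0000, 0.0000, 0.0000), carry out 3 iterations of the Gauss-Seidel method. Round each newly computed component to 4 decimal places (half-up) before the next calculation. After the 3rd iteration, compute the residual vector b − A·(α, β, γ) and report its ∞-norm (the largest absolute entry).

0.5189

Iteration 1:
  α = (-3 - (0.2)·0.0000 - (-3)·0.0000) / (4.2) = -0.7143
  β = (-4 - (1)·-0.7143 - (2)·0.0000) / (7) = -0.4694
  γ = (11 - (-2)·-0.7143 - (2)·-0.4694) / (7) = 1.5015
Iteration 2:
  α = (-3 - (0.2)·-0.4694 - (-3)·1.5015) / (4.2) = 0.3806
  β = (-4 - (1)·0.3806 - (2)·1.5015) / (7) = -1.0548
  γ = (11 - (-2)·0.3806 - (2)·-1.0548) / (7) = 1.9815
Iteration 3:
  α = (-3 - (0.2)·-1.0548 - (-3)·1.9815) / (4.2) = 0.7513
  β = (-4 - (1)·0.7513 - (2)·1.9815) / (7) = -1.2449
  γ = (11 - (-2)·0.7513 - (2)·-1.2449) / (7) = 2.1418
Residual b − A·x = (0.5189, -0.3206, -0.0002); ∞-norm = 0.5189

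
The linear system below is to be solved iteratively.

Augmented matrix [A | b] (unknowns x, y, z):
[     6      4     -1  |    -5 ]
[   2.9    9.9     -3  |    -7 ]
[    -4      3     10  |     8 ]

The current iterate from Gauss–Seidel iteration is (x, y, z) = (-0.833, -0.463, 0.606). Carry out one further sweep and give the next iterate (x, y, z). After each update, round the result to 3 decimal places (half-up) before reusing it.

One sweep:
  x = (-5 - (4)·-0.463 - (-1)·0.606) / (6) = -0.424
  y = (-7 - (2.9)·-0.424 - (-3)·0.606) / (9.9) = -0.399
  z = (8 - (-4)·-0.424 - (3)·-0.399) / (10) = 0.750

(-0.424, -0.399, 0.750)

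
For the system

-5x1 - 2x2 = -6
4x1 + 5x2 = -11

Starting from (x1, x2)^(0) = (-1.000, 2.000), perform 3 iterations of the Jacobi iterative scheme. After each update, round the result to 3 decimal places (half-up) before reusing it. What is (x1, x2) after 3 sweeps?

(2.208, -3.608)

Iteration 1:
  x1 = (-6 - (-2)·2.000) / (-5) = 0.400
  x2 = (-11 - (4)·-1.000) / (5) = -1.400
Iteration 2:
  x1 = (-6 - (-2)·-1.400) / (-5) = 1.760
  x2 = (-11 - (4)·0.400) / (5) = -2.520
Iteration 3:
  x1 = (-6 - (-2)·-2.520) / (-5) = 2.208
  x2 = (-11 - (4)·1.760) / (5) = -3.608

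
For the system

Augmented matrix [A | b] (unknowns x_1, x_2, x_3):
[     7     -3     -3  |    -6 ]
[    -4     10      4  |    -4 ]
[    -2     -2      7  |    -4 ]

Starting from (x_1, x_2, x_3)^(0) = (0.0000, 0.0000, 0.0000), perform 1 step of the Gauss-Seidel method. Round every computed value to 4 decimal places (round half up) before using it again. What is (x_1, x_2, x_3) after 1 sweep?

Iteration 1:
  x_1 = (-6 - (-3)·0.0000 - (-3)·0.0000) / (7) = -0.8571
  x_2 = (-4 - (-4)·-0.8571 - (4)·0.0000) / (10) = -0.7428
  x_3 = (-4 - (-2)·-0.8571 - (-2)·-0.7428) / (7) = -1.0285

(-0.8571, -0.7428, -1.0285)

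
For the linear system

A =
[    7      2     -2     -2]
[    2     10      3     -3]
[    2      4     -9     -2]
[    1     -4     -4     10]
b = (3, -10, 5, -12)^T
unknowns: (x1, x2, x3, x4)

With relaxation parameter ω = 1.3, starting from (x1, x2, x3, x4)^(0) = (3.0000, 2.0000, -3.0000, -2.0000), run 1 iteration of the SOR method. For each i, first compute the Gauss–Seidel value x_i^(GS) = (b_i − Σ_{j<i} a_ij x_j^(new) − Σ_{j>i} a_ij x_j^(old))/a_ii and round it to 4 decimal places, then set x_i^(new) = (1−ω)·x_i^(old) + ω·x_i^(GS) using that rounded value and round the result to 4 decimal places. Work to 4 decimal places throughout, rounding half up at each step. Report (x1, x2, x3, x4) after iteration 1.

(-2.9428, -0.7448, -0.5249, -1.2377)

Iteration 1:
  x1: GS value = (3 - (2)·2.0000 - (-2)·-3.0000 - (-2)·-2.0000) / (7) = -1.5714;  x1 ← (1−ω)·3.0000 + ω·-1.5714 = -2.9428
  x2: GS value = (-10 - (2)·-2.9428 - (3)·-3.0000 - (-3)·-2.0000) / (10) = -0.1114;  x2 ← (1−ω)·2.0000 + ω·-0.1114 = -0.7448
  x3: GS value = (5 - (2)·-2.9428 - (4)·-0.7448 - (-2)·-2.0000) / (-9) = -1.0961;  x3 ← (1−ω)·-3.0000 + ω·-1.0961 = -0.5249
  x4: GS value = (-12 - (1)·-2.9428 - (-4)·-0.7448 - (-4)·-0.5249) / (10) = -1.4136;  x4 ← (1−ω)·-2.0000 + ω·-1.4136 = -1.2377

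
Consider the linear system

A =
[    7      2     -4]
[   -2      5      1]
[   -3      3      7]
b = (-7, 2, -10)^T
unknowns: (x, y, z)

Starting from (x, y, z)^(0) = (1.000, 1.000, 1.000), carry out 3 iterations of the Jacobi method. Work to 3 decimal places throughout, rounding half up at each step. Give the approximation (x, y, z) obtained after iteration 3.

(-2.253, 0.003, -2.452)

Iteration 1:
  x = (-7 - (2)·1.000 - (-4)·1.000) / (7) = -0.714
  y = (2 - (-2)·1.000 - (1)·1.000) / (5) = 0.600
  z = (-10 - (-3)·1.000 - (3)·1.000) / (7) = -1.429
Iteration 2:
  x = (-7 - (2)·0.600 - (-4)·-1.429) / (7) = -1.988
  y = (2 - (-2)·-0.714 - (1)·-1.429) / (5) = 0.400
  z = (-10 - (-3)·-0.714 - (3)·0.600) / (7) = -1.992
Iteration 3:
  x = (-7 - (2)·0.400 - (-4)·-1.992) / (7) = -2.253
  y = (2 - (-2)·-1.988 - (1)·-1.992) / (5) = 0.003
  z = (-10 - (-3)·-1.988 - (3)·0.400) / (7) = -2.452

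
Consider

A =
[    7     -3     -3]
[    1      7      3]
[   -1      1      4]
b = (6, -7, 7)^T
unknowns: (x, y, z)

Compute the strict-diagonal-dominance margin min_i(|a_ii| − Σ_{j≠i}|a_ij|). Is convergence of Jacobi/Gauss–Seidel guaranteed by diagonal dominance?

row 1: |7| − (3+3) = 1
row 2: |7| − (1+3) = 3
row 3: |4| − (1+1) = 2
minimum over rows = 1 → strictly diagonally dominant (convergence guaranteed)

1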